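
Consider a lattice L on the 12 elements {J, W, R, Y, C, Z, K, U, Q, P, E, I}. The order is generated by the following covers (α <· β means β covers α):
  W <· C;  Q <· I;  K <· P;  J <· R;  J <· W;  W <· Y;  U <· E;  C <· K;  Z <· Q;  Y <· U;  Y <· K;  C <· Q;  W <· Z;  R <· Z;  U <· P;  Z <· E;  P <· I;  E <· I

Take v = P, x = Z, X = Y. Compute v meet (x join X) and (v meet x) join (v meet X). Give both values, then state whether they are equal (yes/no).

x join X = E, so v meet (x join X) = P meet E = U.
v meet x = W and v meet X = Y, so (v meet x) join (v meet X) = W join Y = Y.
Equal: no.

U; Y; no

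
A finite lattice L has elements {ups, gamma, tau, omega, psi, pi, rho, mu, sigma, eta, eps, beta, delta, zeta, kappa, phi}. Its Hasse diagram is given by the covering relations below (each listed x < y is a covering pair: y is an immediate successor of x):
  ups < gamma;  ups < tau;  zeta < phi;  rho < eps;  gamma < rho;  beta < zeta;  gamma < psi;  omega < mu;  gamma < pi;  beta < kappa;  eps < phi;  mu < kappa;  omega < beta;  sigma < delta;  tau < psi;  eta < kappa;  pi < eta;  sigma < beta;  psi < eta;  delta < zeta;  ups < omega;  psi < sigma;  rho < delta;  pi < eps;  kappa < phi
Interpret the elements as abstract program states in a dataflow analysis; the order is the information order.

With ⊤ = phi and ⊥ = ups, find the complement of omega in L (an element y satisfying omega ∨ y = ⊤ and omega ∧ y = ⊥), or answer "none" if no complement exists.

eps

Need y with omega ∨ y = phi and omega ∧ y = ups.
Checking each element gives: eps.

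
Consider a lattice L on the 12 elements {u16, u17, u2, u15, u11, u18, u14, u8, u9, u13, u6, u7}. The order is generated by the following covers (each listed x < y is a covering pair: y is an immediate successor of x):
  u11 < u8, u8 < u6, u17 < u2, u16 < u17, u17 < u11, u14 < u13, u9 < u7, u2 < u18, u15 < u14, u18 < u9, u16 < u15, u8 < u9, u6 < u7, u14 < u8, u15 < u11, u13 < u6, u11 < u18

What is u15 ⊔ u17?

Common upper bounds of {u15, u17}: u11, u18, u6, u7, u8, u9.
The least among these is u11.

u11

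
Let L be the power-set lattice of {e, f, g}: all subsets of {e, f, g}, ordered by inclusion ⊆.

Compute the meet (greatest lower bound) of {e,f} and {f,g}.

{f}

Common lower bounds of {{e,f}, {f,g}}: {f}, ∅.
The greatest among these is {f}.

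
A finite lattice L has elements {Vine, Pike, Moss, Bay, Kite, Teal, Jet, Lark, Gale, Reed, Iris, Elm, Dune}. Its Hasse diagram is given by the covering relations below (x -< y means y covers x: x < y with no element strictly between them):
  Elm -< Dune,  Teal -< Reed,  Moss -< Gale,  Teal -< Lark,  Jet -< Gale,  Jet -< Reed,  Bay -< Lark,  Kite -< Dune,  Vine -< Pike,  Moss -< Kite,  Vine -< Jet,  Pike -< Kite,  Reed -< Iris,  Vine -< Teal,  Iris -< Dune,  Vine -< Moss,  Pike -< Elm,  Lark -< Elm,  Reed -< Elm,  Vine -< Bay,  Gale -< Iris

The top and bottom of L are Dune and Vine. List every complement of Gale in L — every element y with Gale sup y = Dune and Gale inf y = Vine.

Need y with Gale ∨ y = Dune and Gale ∧ y = Vine.
Checking each element gives: Bay, Lark, Pike.

Bay, Lark, Pike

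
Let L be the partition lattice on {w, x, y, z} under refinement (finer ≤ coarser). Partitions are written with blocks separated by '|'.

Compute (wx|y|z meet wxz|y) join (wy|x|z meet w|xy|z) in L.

wx|y|z ∧ wxz|y = wx|y|z
wy|x|z ∧ w|xy|z = w|x|y|z
wx|y|z ∨ w|x|y|z = wx|y|z

wx|y|z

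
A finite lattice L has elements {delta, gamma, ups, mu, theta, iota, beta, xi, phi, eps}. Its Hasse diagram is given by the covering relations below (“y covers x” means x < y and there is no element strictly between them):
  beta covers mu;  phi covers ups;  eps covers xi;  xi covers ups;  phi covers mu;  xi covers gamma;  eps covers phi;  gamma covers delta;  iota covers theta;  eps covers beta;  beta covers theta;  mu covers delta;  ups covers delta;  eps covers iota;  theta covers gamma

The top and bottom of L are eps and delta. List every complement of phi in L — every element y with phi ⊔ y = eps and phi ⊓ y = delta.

gamma, iota, theta

Need y with phi ∨ y = eps and phi ∧ y = delta.
Checking each element gives: gamma, iota, theta.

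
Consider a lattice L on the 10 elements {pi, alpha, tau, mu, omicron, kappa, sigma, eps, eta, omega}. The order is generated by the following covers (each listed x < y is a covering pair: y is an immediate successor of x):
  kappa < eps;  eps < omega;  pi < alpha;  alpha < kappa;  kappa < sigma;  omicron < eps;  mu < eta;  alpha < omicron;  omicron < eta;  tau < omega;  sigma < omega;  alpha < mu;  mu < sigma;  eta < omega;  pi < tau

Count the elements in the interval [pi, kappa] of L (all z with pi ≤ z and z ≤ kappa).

The interval [pi, kappa] = {alpha, kappa, pi}, which has 3 elements.

3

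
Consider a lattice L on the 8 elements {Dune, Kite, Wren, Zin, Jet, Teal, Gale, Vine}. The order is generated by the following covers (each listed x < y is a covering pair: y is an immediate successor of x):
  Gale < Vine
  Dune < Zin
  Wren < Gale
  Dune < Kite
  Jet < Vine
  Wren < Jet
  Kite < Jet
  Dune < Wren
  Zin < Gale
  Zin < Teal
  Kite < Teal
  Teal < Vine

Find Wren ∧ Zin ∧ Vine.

Dune

Common lower bounds of {Wren, Zin, Vine}: Dune.
The greatest among these is Dune.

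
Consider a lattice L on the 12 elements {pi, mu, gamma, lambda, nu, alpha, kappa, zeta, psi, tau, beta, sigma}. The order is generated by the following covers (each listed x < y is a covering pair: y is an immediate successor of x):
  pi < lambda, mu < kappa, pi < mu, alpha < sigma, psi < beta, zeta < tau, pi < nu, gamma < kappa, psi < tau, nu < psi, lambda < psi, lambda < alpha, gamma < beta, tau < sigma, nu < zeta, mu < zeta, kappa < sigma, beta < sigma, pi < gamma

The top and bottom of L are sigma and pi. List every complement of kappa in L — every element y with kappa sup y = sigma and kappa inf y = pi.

alpha, lambda, nu, psi

Need y with kappa ∨ y = sigma and kappa ∧ y = pi.
Checking each element gives: alpha, lambda, nu, psi.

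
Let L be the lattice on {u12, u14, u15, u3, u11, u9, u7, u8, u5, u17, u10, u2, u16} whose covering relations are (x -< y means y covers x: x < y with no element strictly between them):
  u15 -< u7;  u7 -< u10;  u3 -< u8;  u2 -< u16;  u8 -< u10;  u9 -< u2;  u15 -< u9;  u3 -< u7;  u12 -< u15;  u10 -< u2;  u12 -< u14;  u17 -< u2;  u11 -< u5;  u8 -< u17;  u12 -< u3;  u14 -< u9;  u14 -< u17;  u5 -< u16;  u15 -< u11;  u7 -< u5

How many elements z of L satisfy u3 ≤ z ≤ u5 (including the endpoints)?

3

The interval [u3, u5] = {u3, u5, u7}, which has 3 elements.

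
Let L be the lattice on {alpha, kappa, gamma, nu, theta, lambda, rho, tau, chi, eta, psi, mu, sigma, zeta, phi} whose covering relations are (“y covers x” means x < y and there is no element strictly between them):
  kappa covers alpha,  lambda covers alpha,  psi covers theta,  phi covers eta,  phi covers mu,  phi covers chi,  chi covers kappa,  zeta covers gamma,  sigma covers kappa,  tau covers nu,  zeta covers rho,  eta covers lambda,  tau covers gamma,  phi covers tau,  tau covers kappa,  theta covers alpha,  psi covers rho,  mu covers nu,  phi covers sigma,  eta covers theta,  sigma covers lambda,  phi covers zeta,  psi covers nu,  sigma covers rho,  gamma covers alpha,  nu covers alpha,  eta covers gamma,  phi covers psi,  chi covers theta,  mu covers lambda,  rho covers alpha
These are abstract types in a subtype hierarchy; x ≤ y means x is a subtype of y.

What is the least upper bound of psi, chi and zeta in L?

Common upper bounds of {psi, chi, zeta}: phi.
The least among these is phi.

phi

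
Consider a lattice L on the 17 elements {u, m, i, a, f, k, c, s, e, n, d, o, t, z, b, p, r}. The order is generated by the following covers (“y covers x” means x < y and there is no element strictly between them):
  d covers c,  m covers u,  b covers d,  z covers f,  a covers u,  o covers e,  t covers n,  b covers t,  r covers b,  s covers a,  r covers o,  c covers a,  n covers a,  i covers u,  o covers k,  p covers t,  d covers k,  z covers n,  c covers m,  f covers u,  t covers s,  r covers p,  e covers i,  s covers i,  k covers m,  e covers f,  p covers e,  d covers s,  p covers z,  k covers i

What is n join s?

Common upper bounds of {n, s}: b, p, r, t.
The least among these is t.

t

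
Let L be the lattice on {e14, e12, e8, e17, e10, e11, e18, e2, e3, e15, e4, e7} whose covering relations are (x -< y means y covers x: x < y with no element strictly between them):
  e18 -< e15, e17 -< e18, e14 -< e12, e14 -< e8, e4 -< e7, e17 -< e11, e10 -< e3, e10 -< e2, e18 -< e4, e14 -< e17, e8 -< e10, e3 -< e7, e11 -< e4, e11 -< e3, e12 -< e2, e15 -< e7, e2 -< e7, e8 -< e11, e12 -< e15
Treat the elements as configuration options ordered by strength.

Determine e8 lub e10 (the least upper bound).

e10

Common upper bounds of {e8, e10}: e10, e2, e3, e7.
The least among these is e10.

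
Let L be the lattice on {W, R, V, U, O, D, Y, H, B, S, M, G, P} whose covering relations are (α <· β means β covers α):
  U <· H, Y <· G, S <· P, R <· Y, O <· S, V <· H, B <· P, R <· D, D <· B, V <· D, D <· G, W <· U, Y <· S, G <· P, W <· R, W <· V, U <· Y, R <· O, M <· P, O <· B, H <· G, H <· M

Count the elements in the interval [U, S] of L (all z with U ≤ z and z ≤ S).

3

The interval [U, S] = {S, U, Y}, which has 3 elements.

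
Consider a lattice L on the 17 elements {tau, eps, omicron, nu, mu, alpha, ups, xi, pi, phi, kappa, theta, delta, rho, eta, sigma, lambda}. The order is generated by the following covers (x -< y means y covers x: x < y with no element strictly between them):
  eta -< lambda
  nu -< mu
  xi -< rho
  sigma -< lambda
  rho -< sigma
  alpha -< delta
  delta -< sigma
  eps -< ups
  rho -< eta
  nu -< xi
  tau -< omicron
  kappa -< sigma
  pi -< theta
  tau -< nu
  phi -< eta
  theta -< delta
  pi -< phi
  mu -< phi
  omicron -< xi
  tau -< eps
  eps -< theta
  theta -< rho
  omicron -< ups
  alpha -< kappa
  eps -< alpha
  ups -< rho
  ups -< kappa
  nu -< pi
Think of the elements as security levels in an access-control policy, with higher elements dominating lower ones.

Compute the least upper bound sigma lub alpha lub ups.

sigma

Common upper bounds of {sigma, alpha, ups}: lambda, sigma.
The least among these is sigma.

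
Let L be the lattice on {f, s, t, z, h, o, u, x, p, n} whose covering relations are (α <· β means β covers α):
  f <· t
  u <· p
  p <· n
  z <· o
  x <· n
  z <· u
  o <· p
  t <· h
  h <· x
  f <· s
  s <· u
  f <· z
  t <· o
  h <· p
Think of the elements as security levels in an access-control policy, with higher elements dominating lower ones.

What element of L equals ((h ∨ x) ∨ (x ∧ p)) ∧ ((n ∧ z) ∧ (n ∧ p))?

f

h ∨ x = x
x ∧ p = h
x ∨ h = x
n ∧ z = z
n ∧ p = p
z ∧ p = z
x ∧ z = f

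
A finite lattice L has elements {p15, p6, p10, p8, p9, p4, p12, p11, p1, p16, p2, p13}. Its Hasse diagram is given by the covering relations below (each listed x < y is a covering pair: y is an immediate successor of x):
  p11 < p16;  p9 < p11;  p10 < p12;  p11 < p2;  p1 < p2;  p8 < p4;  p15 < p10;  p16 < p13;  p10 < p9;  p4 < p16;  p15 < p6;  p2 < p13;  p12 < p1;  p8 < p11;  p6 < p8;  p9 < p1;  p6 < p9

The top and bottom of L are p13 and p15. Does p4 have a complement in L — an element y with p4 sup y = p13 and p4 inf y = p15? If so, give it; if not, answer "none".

p12

Need y with p4 ∨ y = p13 and p4 ∧ y = p15.
Checking each element gives: p12.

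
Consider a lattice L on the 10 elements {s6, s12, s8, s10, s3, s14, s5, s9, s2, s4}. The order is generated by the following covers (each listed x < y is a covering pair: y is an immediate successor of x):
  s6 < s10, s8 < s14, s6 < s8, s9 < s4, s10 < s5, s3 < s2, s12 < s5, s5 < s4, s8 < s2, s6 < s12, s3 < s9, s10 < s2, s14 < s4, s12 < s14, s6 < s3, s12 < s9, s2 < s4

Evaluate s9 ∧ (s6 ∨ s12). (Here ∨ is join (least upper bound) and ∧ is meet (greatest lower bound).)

s6 ∨ s12 = s12
s9 ∧ s12 = s12

s12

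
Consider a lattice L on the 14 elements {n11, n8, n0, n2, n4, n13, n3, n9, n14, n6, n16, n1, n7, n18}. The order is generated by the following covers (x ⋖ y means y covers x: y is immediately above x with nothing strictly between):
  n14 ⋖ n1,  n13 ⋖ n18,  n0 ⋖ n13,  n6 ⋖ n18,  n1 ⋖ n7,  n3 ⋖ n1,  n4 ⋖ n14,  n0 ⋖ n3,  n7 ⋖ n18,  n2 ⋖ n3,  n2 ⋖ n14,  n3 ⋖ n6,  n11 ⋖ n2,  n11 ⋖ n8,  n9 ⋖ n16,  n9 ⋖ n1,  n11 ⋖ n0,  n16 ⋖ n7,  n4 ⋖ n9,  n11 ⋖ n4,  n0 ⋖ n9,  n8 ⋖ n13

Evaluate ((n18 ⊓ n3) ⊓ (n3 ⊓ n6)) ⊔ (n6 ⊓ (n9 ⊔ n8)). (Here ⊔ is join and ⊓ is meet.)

n6

n18 ∧ n3 = n3
n3 ∧ n6 = n3
n3 ∧ n3 = n3
n9 ∨ n8 = n18
n6 ∧ n18 = n6
n3 ∨ n6 = n6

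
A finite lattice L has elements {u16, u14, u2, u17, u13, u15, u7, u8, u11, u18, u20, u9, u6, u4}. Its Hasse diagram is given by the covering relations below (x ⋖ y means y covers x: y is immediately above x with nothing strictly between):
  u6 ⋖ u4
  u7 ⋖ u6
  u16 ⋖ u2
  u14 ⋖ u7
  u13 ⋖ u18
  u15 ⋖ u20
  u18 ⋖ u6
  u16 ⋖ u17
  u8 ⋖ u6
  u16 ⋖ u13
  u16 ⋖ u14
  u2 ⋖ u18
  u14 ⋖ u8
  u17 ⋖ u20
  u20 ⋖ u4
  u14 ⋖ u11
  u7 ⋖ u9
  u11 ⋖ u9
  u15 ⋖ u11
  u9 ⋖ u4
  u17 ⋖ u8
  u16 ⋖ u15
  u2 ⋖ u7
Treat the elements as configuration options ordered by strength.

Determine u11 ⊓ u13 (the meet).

u16

Common lower bounds of {u11, u13}: u16.
The greatest among these is u16.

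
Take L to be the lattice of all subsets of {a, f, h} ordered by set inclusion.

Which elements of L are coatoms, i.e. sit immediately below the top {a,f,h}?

The coatoms are exactly the elements covered by {a,f,h}: {a,f}, {a,h}, {f,h}.

{a,f}, {a,h}, {f,h}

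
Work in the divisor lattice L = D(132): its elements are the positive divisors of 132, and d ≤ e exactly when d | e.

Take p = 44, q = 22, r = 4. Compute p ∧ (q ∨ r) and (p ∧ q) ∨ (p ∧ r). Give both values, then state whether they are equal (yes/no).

44; 44; yes

q ∨ r = 44, so p ∧ (q ∨ r) = 44 ∧ 44 = 44.
p ∧ q = 22 and p ∧ r = 4, so (p ∧ q) ∨ (p ∧ r) = 22 ∨ 4 = 44.
Equal: yes.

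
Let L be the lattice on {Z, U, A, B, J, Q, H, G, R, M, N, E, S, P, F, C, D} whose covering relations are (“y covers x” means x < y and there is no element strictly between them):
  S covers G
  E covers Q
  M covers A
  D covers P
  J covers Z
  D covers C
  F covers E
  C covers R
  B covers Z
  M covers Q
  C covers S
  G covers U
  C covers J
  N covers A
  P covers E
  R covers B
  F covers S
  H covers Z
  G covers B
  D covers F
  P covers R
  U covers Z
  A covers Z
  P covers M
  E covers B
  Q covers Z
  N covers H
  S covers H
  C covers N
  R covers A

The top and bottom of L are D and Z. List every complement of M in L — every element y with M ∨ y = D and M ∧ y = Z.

Need y with M ∨ y = D and M ∧ y = Z.
Checking each element gives: G, H, J, S, U.

G, H, J, S, U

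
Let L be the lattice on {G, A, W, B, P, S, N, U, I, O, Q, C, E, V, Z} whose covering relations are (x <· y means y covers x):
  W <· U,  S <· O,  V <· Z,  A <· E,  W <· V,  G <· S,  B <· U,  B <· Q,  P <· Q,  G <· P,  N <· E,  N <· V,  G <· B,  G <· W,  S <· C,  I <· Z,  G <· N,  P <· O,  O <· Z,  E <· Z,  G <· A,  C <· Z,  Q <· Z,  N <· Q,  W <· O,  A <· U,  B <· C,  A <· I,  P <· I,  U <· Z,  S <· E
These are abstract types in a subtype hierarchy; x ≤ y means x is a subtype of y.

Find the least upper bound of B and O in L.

Z

Common upper bounds of {B, O}: Z.
The least among these is Z.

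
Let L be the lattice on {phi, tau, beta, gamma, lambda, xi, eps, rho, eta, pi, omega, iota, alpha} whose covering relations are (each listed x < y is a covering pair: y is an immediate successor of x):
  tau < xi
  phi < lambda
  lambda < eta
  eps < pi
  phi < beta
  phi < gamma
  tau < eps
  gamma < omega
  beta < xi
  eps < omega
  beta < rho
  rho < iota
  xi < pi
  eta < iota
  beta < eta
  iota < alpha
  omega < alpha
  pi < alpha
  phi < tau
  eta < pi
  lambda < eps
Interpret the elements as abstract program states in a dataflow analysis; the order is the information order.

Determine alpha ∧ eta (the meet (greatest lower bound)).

Common lower bounds of {alpha, eta}: beta, eta, lambda, phi.
The greatest among these is eta.

eta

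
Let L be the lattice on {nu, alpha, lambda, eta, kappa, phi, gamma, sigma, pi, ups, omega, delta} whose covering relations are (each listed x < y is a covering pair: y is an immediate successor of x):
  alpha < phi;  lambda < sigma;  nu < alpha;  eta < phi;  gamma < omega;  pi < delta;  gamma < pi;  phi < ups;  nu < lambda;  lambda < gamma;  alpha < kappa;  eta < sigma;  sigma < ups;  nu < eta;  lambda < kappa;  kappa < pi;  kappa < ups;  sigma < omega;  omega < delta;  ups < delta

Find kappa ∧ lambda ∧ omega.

Common lower bounds of {kappa, lambda, omega}: lambda, nu.
The greatest among these is lambda.

lambda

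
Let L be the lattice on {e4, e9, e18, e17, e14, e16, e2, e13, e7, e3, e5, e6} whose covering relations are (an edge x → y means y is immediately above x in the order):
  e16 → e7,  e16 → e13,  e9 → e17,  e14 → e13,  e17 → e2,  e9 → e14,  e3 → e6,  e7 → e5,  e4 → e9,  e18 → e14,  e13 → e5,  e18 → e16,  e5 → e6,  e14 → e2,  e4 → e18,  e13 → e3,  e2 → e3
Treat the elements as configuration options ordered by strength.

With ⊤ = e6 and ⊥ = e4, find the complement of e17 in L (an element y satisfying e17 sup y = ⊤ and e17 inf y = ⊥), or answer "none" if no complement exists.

Need y with e17 ∨ y = e6 and e17 ∧ y = e4.
Checking each element gives: e7.

e7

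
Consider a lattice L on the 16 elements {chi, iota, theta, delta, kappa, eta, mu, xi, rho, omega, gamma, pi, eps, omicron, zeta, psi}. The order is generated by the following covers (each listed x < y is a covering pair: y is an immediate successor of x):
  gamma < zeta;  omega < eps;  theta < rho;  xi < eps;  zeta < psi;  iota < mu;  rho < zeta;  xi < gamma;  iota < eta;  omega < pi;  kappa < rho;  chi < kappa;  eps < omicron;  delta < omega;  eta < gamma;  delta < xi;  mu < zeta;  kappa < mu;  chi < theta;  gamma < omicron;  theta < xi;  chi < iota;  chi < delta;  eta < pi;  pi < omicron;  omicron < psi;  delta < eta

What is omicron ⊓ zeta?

gamma

Common lower bounds of {omicron, zeta}: chi, delta, eta, gamma, iota, theta, xi.
The greatest among these is gamma.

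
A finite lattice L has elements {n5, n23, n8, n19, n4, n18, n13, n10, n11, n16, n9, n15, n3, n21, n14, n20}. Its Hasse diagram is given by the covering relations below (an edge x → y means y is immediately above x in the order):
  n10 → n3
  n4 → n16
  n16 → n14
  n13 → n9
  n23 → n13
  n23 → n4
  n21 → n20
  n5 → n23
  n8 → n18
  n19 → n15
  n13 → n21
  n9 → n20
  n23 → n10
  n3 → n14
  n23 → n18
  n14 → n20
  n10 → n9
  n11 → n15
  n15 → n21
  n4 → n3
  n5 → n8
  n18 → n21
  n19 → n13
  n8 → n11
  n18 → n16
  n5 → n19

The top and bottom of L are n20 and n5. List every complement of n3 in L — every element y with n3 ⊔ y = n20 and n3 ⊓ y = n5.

n11, n15, n19

Need y with n3 ∨ y = n20 and n3 ∧ y = n5.
Checking each element gives: n11, n15, n19.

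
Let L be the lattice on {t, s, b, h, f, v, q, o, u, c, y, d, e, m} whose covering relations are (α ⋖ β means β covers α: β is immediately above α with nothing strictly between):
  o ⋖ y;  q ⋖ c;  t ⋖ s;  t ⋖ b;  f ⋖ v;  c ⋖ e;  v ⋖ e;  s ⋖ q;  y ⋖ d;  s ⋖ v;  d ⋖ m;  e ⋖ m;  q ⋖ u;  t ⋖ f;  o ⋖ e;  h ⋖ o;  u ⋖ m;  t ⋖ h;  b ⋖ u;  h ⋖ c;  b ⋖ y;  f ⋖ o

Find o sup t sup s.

Common upper bounds of {o, t, s}: e, m.
The least among these is e.

e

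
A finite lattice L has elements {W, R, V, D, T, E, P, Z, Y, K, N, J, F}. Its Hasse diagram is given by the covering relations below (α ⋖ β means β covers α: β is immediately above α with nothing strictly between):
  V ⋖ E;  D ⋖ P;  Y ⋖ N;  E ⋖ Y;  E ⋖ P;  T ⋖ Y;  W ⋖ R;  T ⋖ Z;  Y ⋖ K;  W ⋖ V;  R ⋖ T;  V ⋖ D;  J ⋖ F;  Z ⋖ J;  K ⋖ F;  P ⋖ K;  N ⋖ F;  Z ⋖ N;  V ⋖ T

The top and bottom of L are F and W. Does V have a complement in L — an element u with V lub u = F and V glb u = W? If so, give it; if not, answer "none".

none

For every candidate u, either V ∨ u ≠ F or V ∧ u ≠ W; no complement exists.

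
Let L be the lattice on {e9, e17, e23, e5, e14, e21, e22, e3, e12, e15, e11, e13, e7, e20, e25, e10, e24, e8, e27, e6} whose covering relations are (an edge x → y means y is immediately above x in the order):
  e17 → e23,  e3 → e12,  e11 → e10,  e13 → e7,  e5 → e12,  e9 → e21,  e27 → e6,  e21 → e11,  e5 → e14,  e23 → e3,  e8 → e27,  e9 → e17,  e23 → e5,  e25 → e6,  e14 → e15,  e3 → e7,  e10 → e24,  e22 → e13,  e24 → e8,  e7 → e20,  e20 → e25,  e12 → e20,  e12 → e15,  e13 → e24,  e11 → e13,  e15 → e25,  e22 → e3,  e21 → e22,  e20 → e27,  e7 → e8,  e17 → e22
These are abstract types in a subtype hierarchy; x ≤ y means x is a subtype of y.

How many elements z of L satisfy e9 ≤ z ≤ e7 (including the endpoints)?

9

The interval [e9, e7] = {e11, e13, e17, e21, e22, e23, e3, e7, e9}, which has 9 elements.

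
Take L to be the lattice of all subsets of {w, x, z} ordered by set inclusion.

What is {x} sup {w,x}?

{w,x}

Under ⊆, join is union: {x} ∪ {w,x} = {w,x}.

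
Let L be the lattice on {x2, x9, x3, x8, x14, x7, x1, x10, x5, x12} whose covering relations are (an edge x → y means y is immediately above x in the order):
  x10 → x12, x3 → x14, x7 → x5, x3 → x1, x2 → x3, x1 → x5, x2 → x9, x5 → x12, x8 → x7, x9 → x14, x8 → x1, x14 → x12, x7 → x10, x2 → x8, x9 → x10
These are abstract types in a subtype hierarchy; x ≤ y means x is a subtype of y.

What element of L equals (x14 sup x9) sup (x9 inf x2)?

x14 ∨ x9 = x14
x9 ∧ x2 = x2
x14 ∨ x2 = x14

x14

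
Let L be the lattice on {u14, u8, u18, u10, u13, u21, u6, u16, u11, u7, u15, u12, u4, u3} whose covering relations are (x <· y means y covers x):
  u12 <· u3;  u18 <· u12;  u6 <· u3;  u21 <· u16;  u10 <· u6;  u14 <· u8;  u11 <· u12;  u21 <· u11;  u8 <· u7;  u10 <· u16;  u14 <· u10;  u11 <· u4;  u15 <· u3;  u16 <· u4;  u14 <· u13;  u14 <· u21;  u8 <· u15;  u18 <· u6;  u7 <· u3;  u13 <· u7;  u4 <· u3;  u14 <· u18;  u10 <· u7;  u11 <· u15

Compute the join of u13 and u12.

Common upper bounds of {u13, u12}: u3.
The least among these is u3.

u3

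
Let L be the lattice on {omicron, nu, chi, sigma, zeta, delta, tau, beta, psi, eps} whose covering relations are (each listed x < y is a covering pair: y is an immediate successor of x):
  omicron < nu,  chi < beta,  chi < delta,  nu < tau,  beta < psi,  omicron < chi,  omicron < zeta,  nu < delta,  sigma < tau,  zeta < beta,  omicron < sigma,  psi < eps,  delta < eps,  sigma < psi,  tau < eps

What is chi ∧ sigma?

Common lower bounds of {chi, sigma}: omicron.
The greatest among these is omicron.

omicron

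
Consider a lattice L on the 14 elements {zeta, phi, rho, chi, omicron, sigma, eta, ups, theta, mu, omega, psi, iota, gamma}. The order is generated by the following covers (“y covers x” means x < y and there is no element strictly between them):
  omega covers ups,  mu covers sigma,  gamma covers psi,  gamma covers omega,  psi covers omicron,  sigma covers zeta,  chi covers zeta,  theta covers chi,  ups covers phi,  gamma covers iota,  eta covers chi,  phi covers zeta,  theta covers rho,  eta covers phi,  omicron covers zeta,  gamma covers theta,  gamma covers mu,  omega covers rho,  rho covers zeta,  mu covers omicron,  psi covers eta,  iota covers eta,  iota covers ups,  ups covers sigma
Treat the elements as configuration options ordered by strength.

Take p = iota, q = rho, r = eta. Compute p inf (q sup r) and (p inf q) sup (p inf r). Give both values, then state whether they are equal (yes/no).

q sup r = gamma, so p inf (q sup r) = iota inf gamma = iota.
p inf q = zeta and p inf r = eta, so (p inf q) sup (p inf r) = zeta sup eta = eta.
Equal: no.

iota; eta; no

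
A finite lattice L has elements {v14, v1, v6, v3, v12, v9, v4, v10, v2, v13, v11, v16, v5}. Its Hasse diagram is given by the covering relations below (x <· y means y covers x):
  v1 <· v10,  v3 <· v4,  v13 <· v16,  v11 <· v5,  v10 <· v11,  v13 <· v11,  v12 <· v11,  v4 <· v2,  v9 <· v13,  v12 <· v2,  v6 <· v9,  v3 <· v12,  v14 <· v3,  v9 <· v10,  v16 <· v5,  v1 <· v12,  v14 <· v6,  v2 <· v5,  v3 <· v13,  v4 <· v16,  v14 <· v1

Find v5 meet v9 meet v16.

Common lower bounds of {v5, v9, v16}: v14, v6, v9.
The greatest among these is v9.

v9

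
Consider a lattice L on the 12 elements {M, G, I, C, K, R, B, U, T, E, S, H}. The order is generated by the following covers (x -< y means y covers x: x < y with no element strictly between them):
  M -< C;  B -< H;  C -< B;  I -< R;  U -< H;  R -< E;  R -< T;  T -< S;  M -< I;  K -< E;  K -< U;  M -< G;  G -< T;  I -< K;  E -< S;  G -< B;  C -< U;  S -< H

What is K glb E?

Common lower bounds of {K, E}: I, K, M.
The greatest among these is K.

K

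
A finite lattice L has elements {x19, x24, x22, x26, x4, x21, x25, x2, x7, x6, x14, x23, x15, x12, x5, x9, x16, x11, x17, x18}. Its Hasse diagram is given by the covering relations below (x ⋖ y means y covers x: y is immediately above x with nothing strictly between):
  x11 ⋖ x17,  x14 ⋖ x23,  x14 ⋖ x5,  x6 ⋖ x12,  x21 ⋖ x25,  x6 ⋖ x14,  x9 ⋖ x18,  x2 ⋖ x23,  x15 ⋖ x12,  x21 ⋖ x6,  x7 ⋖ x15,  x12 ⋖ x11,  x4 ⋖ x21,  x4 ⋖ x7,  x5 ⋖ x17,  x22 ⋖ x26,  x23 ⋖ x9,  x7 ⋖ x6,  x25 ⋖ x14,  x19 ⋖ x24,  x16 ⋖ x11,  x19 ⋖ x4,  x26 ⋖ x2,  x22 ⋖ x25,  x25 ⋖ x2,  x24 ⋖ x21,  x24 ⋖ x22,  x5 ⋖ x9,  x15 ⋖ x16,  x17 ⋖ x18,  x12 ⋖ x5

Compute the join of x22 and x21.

x25

Common upper bounds of {x22, x21}: x14, x17, x18, x2, x23, x25, x5, x9.
The least among these is x25.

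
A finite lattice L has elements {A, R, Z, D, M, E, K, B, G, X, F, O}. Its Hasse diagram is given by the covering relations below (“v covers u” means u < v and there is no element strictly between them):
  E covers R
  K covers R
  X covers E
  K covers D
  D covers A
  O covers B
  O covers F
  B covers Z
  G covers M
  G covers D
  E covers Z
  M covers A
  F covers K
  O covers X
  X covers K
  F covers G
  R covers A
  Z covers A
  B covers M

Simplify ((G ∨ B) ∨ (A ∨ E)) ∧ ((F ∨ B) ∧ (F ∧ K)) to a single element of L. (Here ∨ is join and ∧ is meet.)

K

G ∨ B = O
A ∨ E = E
O ∨ E = O
F ∨ B = O
F ∧ K = K
O ∧ K = K
O ∧ K = K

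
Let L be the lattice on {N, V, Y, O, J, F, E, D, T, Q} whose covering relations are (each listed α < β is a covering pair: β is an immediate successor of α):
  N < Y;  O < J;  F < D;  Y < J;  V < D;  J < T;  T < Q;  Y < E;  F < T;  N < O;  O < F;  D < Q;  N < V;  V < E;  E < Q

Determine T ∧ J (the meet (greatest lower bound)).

J

Common lower bounds of {T, J}: J, N, O, Y.
The greatest among these is J.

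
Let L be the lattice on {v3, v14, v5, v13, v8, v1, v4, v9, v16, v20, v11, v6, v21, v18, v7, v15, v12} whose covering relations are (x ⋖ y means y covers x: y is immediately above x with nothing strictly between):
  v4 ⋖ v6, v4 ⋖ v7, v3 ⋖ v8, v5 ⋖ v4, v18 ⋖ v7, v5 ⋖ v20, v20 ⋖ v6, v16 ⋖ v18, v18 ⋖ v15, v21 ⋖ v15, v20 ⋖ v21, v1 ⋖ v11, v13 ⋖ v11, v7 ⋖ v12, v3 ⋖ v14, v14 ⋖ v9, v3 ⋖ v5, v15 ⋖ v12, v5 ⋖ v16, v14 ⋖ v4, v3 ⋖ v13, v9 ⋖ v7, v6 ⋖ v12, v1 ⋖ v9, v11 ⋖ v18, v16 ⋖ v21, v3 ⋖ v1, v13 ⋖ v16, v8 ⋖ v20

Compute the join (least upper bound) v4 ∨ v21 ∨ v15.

v12

Common upper bounds of {v4, v21, v15}: v12.
The least among these is v12.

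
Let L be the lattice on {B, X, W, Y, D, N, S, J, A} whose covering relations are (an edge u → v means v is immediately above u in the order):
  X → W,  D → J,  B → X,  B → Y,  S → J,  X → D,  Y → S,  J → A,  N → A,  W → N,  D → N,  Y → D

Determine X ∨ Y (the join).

Common upper bounds of {X, Y}: A, D, J, N.
The least among these is D.

D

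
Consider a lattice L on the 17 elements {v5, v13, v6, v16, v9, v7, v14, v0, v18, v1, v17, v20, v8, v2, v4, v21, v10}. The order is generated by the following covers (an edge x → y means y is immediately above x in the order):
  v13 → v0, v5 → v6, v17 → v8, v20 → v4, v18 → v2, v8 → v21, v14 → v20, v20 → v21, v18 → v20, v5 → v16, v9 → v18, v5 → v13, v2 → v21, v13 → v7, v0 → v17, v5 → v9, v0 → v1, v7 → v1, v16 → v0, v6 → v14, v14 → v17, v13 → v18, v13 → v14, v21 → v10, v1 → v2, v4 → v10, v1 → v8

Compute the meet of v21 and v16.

v16

Common lower bounds of {v21, v16}: v16, v5.
The greatest among these is v16.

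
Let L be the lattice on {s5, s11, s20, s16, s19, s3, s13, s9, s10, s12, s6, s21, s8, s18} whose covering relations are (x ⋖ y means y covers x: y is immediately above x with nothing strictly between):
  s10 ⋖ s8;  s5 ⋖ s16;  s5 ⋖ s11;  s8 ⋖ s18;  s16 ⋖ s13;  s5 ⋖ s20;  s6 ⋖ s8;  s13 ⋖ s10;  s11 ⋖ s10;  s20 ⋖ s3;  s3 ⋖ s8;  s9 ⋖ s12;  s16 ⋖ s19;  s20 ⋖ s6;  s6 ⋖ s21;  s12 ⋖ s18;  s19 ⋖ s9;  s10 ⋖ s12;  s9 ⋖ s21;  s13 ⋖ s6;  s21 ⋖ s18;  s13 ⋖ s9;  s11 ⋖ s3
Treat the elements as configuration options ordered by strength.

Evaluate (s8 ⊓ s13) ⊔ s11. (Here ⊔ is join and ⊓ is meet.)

s8 ∧ s13 = s13
s13 ∨ s11 = s10

s10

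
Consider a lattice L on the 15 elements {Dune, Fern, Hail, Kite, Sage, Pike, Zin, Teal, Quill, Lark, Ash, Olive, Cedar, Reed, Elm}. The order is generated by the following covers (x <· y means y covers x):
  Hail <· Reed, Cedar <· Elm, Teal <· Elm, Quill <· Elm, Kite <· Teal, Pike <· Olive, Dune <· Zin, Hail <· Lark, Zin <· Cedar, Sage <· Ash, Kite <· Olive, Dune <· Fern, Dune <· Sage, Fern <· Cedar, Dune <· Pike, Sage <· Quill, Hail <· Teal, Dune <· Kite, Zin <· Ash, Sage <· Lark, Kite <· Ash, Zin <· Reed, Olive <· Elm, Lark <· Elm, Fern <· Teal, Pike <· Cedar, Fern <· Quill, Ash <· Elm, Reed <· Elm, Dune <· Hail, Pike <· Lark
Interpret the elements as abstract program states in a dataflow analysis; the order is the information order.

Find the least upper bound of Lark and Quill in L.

Elm

Common upper bounds of {Lark, Quill}: Elm.
The least among these is Elm.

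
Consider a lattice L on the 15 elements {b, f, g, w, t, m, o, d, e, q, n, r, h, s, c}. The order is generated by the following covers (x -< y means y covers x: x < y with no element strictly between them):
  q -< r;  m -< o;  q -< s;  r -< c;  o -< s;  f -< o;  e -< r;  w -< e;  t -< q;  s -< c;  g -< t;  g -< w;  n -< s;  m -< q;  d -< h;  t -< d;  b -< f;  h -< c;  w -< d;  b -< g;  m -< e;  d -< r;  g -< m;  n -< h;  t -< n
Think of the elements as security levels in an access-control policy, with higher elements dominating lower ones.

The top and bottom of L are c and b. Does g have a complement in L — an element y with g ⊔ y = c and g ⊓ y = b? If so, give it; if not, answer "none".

For every candidate y, either g ∨ y ≠ c or g ∧ y ≠ b; no complement exists.

none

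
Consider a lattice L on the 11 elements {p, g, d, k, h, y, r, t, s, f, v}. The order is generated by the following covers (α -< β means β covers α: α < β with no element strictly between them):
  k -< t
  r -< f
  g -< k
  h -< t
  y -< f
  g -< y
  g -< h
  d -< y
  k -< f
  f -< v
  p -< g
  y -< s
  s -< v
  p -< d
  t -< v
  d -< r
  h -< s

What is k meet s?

Common lower bounds of {k, s}: g, p.
The greatest among these is g.

g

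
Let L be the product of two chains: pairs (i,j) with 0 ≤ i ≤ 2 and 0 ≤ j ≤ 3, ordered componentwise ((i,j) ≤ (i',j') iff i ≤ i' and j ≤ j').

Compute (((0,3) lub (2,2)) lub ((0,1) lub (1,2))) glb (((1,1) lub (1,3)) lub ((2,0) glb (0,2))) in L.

(1,3)

(0,3) ∨ (2,2) = (2,3)
(0,1) ∨ (1,2) = (1,2)
(2,3) ∨ (1,2) = (2,3)
(1,1) ∨ (1,3) = (1,3)
(2,0) ∧ (0,2) = (0,0)
(1,3) ∨ (0,0) = (1,3)
(2,3) ∧ (1,3) = (1,3)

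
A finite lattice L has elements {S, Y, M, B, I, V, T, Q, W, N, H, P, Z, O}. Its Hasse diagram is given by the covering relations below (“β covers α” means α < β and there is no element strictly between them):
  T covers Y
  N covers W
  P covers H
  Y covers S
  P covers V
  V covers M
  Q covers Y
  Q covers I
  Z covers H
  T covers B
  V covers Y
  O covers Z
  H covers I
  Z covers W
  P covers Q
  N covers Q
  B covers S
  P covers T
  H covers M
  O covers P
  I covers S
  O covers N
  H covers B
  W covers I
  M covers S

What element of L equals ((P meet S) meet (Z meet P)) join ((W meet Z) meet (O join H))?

W

P ∧ S = S
Z ∧ P = H
S ∧ H = S
W ∧ Z = W
O ∨ H = O
W ∧ O = W
S ∨ W = W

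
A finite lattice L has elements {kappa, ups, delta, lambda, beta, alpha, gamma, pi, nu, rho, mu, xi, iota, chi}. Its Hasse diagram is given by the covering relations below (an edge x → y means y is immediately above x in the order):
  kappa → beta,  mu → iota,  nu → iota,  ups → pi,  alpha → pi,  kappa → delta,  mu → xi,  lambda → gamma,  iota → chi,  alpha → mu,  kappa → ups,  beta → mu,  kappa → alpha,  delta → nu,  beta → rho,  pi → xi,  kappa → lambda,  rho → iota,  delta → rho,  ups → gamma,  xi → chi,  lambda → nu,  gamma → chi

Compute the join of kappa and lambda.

Common upper bounds of {kappa, lambda}: chi, gamma, iota, lambda, nu.
The least among these is lambda.

lambda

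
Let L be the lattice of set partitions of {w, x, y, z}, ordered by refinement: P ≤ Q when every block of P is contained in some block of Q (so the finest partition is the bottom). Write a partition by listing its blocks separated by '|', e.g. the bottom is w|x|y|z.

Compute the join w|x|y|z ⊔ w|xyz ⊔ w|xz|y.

w|xyz

Common upper bounds of {w|x|y|z, w|xyz, w|xz|y}: wxyz, w|xyz.
The least among these is w|xyz.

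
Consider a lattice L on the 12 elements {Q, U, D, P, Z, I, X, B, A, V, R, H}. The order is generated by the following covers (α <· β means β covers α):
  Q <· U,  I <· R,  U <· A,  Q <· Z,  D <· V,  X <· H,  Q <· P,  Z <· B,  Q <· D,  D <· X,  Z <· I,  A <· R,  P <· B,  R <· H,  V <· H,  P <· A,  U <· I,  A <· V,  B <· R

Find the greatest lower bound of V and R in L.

Common lower bounds of {V, R}: A, P, Q, U.
The greatest among these is A.

A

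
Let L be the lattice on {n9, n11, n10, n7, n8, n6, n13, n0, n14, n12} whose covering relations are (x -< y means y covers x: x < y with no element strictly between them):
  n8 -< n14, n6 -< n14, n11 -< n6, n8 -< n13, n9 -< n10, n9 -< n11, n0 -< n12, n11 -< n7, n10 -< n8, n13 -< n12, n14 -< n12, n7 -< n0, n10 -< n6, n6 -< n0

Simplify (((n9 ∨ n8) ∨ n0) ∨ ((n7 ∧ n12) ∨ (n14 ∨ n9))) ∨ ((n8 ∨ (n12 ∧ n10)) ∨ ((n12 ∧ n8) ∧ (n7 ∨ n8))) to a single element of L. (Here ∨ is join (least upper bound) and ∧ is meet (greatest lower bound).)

n12

n9 ∨ n8 = n8
n8 ∨ n0 = n12
n7 ∧ n12 = n7
n14 ∨ n9 = n14
n7 ∨ n14 = n12
n12 ∨ n12 = n12
n12 ∧ n10 = n10
n8 ∨ n10 = n8
n12 ∧ n8 = n8
n7 ∨ n8 = n12
n8 ∧ n12 = n8
n8 ∨ n8 = n8
n12 ∨ n8 = n12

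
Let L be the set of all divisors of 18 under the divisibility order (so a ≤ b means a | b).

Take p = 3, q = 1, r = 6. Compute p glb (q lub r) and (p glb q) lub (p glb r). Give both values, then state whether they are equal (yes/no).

q lub r = 6, so p glb (q lub r) = 3 glb 6 = 3.
p glb q = 1 and p glb r = 3, so (p glb q) lub (p glb r) = 1 lub 3 = 3.
Equal: yes.

3; 3; yes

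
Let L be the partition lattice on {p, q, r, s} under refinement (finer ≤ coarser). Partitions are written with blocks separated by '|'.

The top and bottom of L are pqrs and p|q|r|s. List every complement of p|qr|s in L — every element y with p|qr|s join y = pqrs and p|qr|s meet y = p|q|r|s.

Need y with p|qr|s ∨ y = pqrs and p|qr|s ∧ y = p|q|r|s.
Checking each element gives: pqs|r, pq|rs, prs|q, pr|qs.

pqs|r, pq|rs, prs|q, pr|qs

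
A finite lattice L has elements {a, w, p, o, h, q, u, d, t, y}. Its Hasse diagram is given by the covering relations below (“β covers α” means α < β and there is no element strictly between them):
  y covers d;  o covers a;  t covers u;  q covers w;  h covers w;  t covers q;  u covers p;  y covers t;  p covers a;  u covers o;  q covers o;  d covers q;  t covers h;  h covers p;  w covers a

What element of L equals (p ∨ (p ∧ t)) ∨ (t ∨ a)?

p ∧ t = p
p ∨ p = p
t ∨ a = t
p ∨ t = t

t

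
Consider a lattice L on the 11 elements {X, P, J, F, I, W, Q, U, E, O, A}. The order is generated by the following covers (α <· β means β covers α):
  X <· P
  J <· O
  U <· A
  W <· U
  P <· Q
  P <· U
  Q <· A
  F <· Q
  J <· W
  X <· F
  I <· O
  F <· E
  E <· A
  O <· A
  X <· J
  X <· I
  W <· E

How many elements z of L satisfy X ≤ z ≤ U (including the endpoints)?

The interval [X, U] = {J, P, U, W, X}, which has 5 elements.

5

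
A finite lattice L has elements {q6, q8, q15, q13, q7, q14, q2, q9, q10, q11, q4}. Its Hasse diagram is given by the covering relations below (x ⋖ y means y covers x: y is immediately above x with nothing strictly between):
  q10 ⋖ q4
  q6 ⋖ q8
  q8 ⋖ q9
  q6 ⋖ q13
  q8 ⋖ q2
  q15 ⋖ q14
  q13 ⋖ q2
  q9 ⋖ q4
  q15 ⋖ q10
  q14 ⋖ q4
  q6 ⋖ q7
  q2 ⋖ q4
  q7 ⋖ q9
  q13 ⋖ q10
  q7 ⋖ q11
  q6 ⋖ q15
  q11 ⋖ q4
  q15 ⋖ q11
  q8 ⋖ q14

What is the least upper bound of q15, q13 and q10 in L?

Common upper bounds of {q15, q13, q10}: q10, q4.
The least among these is q10.

q10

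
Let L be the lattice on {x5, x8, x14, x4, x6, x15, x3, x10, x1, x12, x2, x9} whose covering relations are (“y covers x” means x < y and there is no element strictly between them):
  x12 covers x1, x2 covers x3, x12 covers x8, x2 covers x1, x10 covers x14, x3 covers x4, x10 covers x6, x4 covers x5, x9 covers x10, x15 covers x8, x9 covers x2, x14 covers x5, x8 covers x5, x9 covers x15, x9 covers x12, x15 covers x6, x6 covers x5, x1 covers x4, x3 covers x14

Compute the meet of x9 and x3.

Common lower bounds of {x9, x3}: x14, x3, x4, x5.
The greatest among these is x3.

x3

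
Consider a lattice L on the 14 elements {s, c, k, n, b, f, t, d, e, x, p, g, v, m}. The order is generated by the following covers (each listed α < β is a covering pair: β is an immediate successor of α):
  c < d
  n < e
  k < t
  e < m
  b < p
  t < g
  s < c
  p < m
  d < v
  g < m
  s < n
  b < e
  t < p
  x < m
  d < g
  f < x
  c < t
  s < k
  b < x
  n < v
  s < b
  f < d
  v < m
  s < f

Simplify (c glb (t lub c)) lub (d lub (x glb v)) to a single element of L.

t ∨ c = t
c ∧ t = c
x ∧ v = f
d ∨ f = d
c ∨ d = d

d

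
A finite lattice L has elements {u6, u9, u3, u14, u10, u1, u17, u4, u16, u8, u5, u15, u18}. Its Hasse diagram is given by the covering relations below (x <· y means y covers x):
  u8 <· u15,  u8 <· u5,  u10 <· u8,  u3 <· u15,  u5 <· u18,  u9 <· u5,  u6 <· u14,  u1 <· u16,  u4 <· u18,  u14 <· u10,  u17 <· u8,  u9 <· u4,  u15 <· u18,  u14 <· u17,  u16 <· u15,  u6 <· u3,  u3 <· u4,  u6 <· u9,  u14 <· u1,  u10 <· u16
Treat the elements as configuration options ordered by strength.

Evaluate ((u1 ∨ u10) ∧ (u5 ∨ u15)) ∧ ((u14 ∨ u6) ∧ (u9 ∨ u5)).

u1 ∨ u10 = u16
u5 ∨ u15 = u18
u16 ∧ u18 = u16
u14 ∨ u6 = u14
u9 ∨ u5 = u5
u14 ∧ u5 = u14
u16 ∧ u14 = u14

u14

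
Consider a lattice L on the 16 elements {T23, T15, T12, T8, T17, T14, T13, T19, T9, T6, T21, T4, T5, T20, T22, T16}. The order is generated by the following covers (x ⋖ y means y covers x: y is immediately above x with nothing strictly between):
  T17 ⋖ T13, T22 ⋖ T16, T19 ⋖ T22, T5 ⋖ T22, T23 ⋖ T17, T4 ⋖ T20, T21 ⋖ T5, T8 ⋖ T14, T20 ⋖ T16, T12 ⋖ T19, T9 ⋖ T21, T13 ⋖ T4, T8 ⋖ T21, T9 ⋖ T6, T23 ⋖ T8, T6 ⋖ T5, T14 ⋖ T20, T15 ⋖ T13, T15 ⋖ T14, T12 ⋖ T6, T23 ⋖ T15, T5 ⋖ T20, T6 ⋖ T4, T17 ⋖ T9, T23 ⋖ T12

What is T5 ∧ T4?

Common lower bounds of {T5, T4}: T12, T17, T23, T6, T9.
The greatest among these is T6.

T6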